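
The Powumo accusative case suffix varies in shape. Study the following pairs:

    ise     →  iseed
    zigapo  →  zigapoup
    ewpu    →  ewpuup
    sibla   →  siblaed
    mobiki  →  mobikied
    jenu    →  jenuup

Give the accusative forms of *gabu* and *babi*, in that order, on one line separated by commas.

gabuup, babied

The pattern is rounding harmony: -up when the last vowel of the stem is a rounded vowel (*zigapo*, *ewpu*, *jenu*); -ed when the last vowel of the stem is an unrounded vowel (*ise*, *sibla*, *mobiki*).
*gabu*: last vowel = /u/, a rounded vowel → -up → *gabuup*.
*babi* — last vowel /i/ (an unrounded vowel) → -ed → *babied*.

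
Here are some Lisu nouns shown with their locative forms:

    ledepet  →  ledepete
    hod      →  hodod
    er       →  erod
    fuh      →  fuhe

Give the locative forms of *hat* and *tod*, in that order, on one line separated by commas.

hate, todod

The alternation tracks the final consonant of the stem — -e when the stem ends in a voiceless consonant (*ledepet*, *fuh*); -od when the stem ends in a voiced consonant (*hod*, *er*).
Since the final consonant of *hat* is /t/ (voiceless), it takes -e, giving *hate*.
*tod* — final consonant /d/ (voiced) → -od → *todod*.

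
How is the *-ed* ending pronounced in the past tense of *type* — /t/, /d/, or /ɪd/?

The stem *type* ends in a voiceless consonant other than /t/.
The -ed suffix is realized as /ɪd/ after /t, d/; as /t/ after other voiceless consonants; and as /d/ after other voiced sounds.
So -ed on *type* is pronounced /t/.

/t/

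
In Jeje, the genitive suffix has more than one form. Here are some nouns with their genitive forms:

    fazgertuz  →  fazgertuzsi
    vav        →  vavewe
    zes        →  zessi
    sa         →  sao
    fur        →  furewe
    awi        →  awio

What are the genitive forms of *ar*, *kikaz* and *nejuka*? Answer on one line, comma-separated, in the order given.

arewe, kikazsi, nejukao

Looking at the final sound of each stem: -si when the stem ends in a sibilant (*fazgertuz*, *zes*); -ewe when the stem ends in a non-sibilant consonant (*vav*, *fur*); -o when the stem ends in a vowel (*sa*, *awi*).
*ar*: final sound = /r/, a non-sibilant consonant → -ewe → *arewe*.
*kikaz* — final sound /z/ (a sibilant) → -si → *kikazsi*.
Since the final sound of *nejuka* is /a/ (a vowel), it takes -o, giving *nejukao*.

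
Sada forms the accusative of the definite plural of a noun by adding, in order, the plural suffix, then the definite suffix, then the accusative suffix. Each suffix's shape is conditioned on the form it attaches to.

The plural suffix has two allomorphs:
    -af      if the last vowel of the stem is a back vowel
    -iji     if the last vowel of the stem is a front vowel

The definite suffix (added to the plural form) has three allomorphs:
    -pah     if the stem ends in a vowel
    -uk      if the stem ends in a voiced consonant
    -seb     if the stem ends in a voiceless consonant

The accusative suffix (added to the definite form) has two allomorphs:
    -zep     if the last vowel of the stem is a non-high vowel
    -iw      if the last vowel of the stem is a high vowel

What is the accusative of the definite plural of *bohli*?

Since the last vowel of *bohli* is /i/ (a front vowel), it takes -iji, giving *bohliiji*.
The plural form *bohliiji*: final sound = /i/, a vowel → -pah → *bohliijipah*.
Since the last vowel of the definite form *bohliijipah* is /a/ (a non-high vowel), it takes -zep, giving *bohliijipahzep*.

bohliijipahzep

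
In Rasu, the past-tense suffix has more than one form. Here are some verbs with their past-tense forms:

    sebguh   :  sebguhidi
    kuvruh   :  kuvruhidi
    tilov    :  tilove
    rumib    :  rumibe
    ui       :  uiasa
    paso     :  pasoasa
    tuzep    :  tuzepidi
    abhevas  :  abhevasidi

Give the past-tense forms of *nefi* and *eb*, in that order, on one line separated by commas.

nefiasa, ebe

The suffix is conditioned by the final sound: -idi when the stem ends in a voiceless consonant (*sebguh*, *kuvruh*, *tuzep*, *abhevas*); -e when the stem ends in a voiced consonant (*tilov*, *rumib*); -asa when the stem ends in a vowel (*ui*, *paso*).
The final sound of *nefi* is /i/, which is a vowel, so the suffix is -asa, giving *nefiasa*.
Since the final sound of *eb* is /b/ (a voiced consonant), it takes -e, giving *ebe*.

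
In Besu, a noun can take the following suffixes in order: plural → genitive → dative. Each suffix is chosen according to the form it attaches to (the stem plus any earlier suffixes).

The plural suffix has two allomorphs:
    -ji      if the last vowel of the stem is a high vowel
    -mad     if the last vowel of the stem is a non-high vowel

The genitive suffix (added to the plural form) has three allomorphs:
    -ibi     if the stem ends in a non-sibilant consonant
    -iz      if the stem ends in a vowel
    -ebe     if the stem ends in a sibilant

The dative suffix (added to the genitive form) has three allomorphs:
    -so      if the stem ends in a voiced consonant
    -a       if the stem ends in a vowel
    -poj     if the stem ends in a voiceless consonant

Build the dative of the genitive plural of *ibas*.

Since the last vowel of *ibas* is /a/ (a non-high vowel), it takes -mad, giving *ibasmad*.
The plural form *ibasmad*: final sound = /d/, a non-sibilant consonant → -ibi → *ibasmadibi*.
The genitive form *ibasmadibi* — final sound /i/ (a vowel) → -a → *ibasmadibia*.

ibasmadibia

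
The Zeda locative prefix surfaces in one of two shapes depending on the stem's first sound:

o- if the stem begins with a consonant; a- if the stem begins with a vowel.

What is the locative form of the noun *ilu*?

ailu

The first sound of *ilu* is /i/, which is a vowel, so the prefix is a-, giving *ailu*.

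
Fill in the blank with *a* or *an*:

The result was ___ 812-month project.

The indefinite article is chosen by the initial *sound* of the following word, not its spelling.
The number *812* is spoken "eight hundred …", beginning with /eɪt/ — a vowel sound.
So the article is *an*: The result was an 812-month project.

an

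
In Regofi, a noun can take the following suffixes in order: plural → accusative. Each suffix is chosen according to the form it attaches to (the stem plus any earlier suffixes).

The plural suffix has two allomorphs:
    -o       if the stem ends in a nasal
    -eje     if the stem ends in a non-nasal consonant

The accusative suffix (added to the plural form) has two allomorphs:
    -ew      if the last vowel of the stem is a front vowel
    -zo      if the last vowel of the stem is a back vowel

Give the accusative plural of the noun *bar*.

The final consonant of *bar* is /r/, which is non-nasal, so the plural suffix is -eje, giving *bareje*.
The last vowel of the plural form *bareje* is /e/, which is a front vowel, so the accusative suffix is -ew, giving *barejeew*.

barejeew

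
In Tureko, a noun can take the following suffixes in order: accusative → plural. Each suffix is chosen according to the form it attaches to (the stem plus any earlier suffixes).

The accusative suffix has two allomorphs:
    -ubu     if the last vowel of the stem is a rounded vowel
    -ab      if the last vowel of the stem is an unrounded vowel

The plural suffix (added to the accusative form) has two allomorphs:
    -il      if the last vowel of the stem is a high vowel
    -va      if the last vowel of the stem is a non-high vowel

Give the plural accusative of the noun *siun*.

siunubuil

*siun*: last vowel = /u/, a rounded vowel → -ubu → *siunubu*.
The last vowel of the accusative form *siunubu* is /u/, which is a high vowel, so the plural suffix is -il, giving *siunubuil*.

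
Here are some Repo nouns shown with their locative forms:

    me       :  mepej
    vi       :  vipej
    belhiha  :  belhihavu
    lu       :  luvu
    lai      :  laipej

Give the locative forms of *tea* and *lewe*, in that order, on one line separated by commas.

The alternation tracks the last vowel of the stem — -pej when the last vowel of the stem is a front vowel (*me*, *vi*, *lai*); -vu when the last vowel of the stem is a back vowel (*belhiha*, *lu*).
*tea* — last vowel /a/ (a back vowel) → -vu → *teavu*.
*lewe*: last vowel = /e/, a front vowel → -pej → *lewepej*.

teavu, lewepej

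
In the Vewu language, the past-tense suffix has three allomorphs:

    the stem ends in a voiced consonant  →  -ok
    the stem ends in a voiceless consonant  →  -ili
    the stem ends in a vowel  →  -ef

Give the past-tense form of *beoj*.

beojok

*beoj*: final sound = /j/, a voiced consonant → -ok → *beojok*.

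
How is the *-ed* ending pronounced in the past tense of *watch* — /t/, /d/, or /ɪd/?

/t/

The stem *watch* ends in a voiceless consonant other than /t/.
The -ed suffix is realized as /ɪd/ after /t, d/; as /t/ after other voiceless consonants; and as /d/ after other voiced sounds.
So -ed on *watch* is pronounced /t/.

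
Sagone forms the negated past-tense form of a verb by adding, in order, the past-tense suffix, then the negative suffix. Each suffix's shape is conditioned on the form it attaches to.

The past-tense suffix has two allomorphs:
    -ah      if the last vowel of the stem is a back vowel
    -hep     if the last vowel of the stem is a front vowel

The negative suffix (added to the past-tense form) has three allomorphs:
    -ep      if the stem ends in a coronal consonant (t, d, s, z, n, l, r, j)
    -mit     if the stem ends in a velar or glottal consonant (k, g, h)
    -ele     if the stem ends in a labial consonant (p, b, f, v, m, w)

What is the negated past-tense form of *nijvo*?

*nijvo* — last vowel /o/ (a back vowel) → -ah → *nijvoah*.
Since the final consonant of the past-tense form *nijvoah* is /h/ (velar/glottal), it takes -mit, giving *nijvoahmit*.

nijvoahmit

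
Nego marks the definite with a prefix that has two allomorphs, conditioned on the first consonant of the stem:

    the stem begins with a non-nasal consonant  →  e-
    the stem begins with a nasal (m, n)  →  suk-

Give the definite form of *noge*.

*noge* — first consonant /n/ (a nasal) → suk- → *suknoge*.

suknoge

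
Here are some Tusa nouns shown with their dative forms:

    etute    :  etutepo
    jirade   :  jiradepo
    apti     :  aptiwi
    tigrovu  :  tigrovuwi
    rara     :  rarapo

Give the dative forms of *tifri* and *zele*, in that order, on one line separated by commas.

The pattern is height harmony: -wi when the last vowel of the stem is a high vowel (*apti*, *tigrovu*); -po when the last vowel of the stem is a non-high vowel (*etute*, *jirade*, *rara*).
Since the last vowel of *tifri* is /i/ (a high vowel), it takes -wi, giving *tifriwi*.
*zele*: last vowel = /e/, a non-high vowel → -po → *zelepo*.

tifriwi, zelepo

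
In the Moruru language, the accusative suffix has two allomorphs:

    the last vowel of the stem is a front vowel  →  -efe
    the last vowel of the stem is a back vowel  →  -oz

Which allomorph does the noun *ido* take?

-oz

*ido*: last vowel = /o/, a back vowel → -oz.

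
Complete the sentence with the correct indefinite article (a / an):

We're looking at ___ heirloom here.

The indefinite article is chosen by the initial *sound* of the following word, not its spelling.
*heirloom* begins with the sound /ɛ/ (silent h) — a vowel sound.
So the article is *an*: We're looking at an heirloom here.

an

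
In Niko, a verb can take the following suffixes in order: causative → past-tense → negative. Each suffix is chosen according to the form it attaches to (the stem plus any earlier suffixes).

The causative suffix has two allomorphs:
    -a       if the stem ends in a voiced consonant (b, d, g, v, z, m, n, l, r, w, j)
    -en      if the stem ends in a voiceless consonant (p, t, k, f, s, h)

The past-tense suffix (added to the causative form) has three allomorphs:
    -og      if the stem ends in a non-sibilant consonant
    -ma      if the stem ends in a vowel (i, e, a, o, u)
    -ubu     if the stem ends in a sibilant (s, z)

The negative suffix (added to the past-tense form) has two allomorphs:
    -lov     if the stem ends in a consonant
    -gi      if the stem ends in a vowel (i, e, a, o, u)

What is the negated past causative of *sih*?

*sih* — final consonant /h/ (voiceless) → -en → *sihen*.
The causative form *sihen* — final sound /n/ (a non-sibilant consonant) → -og → *sihenog*.
The past-tense form *sihenog*: final sound = /g/, a consonant → -lov → *sihenoglov*.

sihenoglov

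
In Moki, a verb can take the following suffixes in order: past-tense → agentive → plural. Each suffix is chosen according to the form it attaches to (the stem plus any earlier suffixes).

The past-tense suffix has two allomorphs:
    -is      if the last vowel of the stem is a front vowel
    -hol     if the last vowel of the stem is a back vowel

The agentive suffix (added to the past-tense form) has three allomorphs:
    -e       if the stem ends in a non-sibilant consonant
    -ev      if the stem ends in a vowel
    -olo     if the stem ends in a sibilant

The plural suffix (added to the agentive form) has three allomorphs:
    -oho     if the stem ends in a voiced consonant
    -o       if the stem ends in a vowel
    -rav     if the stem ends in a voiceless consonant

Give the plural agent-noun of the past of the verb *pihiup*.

Since the last vowel of *pihiup* is /u/ (a back vowel), it takes -hol, giving *pihiuphol*.
The final sound of the past-tense form *pihiuphol* is /l/, which is a non-sibilant consonant, so the agentive suffix is -e, giving *pihiuphole*.
The agentive form *pihiuphole*: final sound = /e/, a vowel → -o → *pihiupholeo*.

pihiupholeo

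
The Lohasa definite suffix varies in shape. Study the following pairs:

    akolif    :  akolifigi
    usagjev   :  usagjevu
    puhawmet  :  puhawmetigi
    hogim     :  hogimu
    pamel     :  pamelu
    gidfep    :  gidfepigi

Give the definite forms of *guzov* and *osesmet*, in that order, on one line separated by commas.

guzovu, osesmetigi

The alternation tracks the final consonant of the stem — -igi when the stem ends in a voiceless consonant (*akolif*, *puhawmet*, *gidfep*); -u when the stem ends in a voiced consonant (*usagjev*, *hogim*, *pamel*).
Since the final consonant of *guzov* is /v/ (voiced), it takes -u, giving *guzovu*.
*osesmet* — final consonant /t/ (voiceless) → -igi → *osesmetigi*.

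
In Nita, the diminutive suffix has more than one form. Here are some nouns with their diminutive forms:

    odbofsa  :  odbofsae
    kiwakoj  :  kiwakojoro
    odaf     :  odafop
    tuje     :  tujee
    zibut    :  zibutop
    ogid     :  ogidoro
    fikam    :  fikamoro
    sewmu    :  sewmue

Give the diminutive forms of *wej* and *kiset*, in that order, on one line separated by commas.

wejoro, kisetop

The suffix is conditioned by the final sound: -op when the stem ends in a voiceless consonant (*odaf*, *zibut*); -oro when the stem ends in a voiced consonant (*kiwakoj*, *ogid*, *fikam*); -e when the stem ends in a vowel (*odbofsa*, *tuje*, *sewmu*).
*wej* — final sound /j/ (a voiced consonant) → -oro → *wejoro*.
The final sound of *kiset* is /t/, which is a voiceless consonant, so the suffix is -op, giving *kisetop*.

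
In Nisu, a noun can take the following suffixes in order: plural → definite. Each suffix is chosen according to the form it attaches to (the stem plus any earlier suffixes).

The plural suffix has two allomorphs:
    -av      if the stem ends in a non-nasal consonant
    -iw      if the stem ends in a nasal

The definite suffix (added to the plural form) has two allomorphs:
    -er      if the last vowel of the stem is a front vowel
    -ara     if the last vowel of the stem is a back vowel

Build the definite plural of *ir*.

iravara

*ir*: final consonant = /r/, non-nasal → -av → *irav*.
The plural form *irav* — last vowel /a/ (a back vowel) → -ara → *iravara*.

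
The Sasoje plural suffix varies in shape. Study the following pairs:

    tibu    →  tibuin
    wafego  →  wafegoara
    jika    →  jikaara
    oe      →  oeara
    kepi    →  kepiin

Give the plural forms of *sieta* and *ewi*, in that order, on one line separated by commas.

The pattern is height harmony: -in when the last vowel of the stem is a high vowel (*tibu*, *kepi*); -ara when the last vowel of the stem is a non-high vowel (*wafego*, *jika*, *oe*).
*sieta*: last vowel = /a/, a non-high vowel → -ara → *sietaara*.
The last vowel of *ewi* is /i/, which is a high vowel, so the suffix is -in, giving *ewiin*.

sietaara, ewiin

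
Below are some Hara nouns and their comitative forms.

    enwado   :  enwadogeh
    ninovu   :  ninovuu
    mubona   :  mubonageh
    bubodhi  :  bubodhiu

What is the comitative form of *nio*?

The suffix is conditioned by the last vowel: -u when the last vowel of the stem is a high vowel (*ninovu*, *bubodhi*); -geh when the last vowel of the stem is a non-high vowel (*enwado*, *mubona*).
The last vowel of *nio* is /o/, which is a non-high vowel, so the suffix is -geh, giving *niogeh*.

niogeh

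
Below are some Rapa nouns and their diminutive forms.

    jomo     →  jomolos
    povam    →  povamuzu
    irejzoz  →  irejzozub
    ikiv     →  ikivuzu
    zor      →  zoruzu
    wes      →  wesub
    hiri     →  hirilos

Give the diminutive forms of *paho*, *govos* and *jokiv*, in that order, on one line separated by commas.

The suffix is conditioned by the final sound: -ub when the stem ends in a sibilant (*irejzoz*, *wes*); -uzu when the stem ends in a non-sibilant consonant (*povam*, *ikiv*, *zor*); -los when the stem ends in a vowel (*jomo*, *hiri*).
*paho*: final sound = /o/, a vowel → -los → *paholos*.
*govos* — final sound /s/ (a sibilant) → -ub → *govosub*.
*jokiv*: final sound = /v/, a non-sibilant consonant → -uzu → *jokivuzu*.

paholos, govosub, jokivuzu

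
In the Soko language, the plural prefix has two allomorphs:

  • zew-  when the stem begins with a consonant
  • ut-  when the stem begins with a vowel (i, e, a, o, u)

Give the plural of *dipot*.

*dipot*: first sound = /d/, a consonant → zew- → *zewdipot*.

zewdipot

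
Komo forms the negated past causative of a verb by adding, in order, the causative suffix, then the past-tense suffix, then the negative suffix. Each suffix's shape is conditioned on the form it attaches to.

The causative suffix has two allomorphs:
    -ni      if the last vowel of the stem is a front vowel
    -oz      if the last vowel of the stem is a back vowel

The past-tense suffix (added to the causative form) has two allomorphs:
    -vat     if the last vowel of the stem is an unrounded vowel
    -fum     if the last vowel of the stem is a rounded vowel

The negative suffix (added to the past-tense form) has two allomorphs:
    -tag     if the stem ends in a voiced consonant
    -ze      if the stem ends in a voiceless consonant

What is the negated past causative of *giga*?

Since the last vowel of *giga* is /a/ (a back vowel), it takes -oz, giving *gigaoz*.
The causative form *gigaoz* — last vowel /o/ (a rounded vowel) → -fum → *gigaozfum*.
The final consonant of the past-tense form *gigaozfum* is /m/, which is voiced, so the negative suffix is -tag, giving *gigaozfumtag*.

gigaozfumtag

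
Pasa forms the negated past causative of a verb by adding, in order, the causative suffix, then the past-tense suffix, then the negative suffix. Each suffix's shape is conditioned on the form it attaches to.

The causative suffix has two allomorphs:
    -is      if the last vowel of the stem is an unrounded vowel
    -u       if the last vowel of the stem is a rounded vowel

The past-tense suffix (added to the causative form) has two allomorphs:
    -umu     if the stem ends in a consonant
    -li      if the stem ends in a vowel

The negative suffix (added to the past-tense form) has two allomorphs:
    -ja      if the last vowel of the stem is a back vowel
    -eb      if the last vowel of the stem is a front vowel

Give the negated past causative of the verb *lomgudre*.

lomgudreisumuja

*lomgudre*: last vowel = /e/, an unrounded vowel → -is → *lomgudreis*.
The causative form *lomgudreis*: final sound = /s/, a consonant → -umu → *lomgudreisumu*.
The past-tense form *lomgudreisumu*: last vowel = /u/, a back vowel → -ja → *lomgudreisumuja*.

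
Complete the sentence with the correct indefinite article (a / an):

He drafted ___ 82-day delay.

The indefinite article is chosen by the initial *sound* of the following word, not its spelling.
The number *82* is spoken "eighty-…", beginning with /ˈeɪti/ — a vowel sound.
So the article is *an*: He drafted an 82-day delay.

an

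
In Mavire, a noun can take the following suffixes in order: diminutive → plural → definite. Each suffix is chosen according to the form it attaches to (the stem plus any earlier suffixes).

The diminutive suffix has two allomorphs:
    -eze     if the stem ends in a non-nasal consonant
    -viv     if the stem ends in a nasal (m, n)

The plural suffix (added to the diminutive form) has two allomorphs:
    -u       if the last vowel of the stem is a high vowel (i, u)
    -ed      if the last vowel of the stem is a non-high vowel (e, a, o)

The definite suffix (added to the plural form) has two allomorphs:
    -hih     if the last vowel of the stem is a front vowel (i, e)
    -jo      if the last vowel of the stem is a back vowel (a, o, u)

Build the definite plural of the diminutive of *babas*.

*babas* — final consonant /s/ (non-nasal) → -eze → *babaseze*.
The diminutive form *babaseze* — last vowel /e/ (a non-high vowel) → -ed → *babasezeed*.
The plural form *babasezeed*: last vowel = /e/, a front vowel → -hih → *babasezeedhih*.

babasezeedhih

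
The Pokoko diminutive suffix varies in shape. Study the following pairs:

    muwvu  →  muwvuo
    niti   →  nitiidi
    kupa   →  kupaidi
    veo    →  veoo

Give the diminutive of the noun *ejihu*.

ejihuo

The alternation tracks the last vowel of the stem — -o when the last vowel of the stem is a rounded vowel (*muwvu*, *veo*); -idi when the last vowel of the stem is an unrounded vowel (*niti*, *kupa*).
The last vowel of *ejihu* is /u/, which is a rounded vowel, so the suffix is -o, giving *ejihuo*.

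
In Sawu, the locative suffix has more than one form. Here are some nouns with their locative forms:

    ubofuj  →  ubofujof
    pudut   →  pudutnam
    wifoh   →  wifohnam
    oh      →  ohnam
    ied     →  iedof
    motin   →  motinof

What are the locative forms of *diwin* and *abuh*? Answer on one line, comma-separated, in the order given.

The alternation tracks the final consonant of the stem — -nam when the stem ends in a voiceless consonant (*pudut*, *wifoh*, *oh*); -of when the stem ends in a voiced consonant (*ubofuj*, *ied*, *motin*).
Since the final consonant of *diwin* is /n/ (voiced), it takes -of, giving *diwinof*.
*abuh* — final consonant /h/ (voiceless) → -nam → *abuhnam*.

diwinof, abuhnam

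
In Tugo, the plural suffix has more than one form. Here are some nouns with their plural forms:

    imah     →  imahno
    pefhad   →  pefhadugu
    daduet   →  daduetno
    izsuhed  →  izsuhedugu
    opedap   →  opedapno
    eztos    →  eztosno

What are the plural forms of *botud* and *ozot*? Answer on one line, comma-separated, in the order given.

botudugu, ozotno

The alternation tracks the final consonant of the stem — -no when the stem ends in a voiceless consonant (*imah*, *daduet*, *opedap*, *eztos*); -ugu when the stem ends in a voiced consonant (*pefhad*, *izsuhed*).
*botud*: final consonant = /d/, voiced → -ugu → *botudugu*.
*ozot*: final consonant = /t/, voiceless → -no → *ozotno*.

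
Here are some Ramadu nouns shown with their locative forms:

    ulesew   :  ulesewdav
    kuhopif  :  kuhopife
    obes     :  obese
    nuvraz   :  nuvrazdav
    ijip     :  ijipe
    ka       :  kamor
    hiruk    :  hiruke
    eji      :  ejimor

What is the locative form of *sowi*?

sowimor

The suffix is conditioned by the final sound: -e when the stem ends in a voiceless consonant (*kuhopif*, *obes*, *ijip*, *hiruk*); -dav when the stem ends in a voiced consonant (*ulesew*, *nuvraz*); -mor when the stem ends in a vowel (*ka*, *eji*).
Since the final sound of *sowi* is /i/ (a vowel), it takes -mor, giving *sowimor*.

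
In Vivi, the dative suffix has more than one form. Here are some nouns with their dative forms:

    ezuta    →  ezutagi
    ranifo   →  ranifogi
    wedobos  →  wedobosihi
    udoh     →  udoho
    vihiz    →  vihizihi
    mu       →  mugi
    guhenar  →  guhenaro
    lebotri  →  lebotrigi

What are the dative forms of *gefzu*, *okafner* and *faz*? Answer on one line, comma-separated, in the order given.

The suffix is conditioned by the final sound: -ihi when the stem ends in a sibilant (*wedobos*, *vihiz*); -o when the stem ends in a non-sibilant consonant (*udoh*, *guhenar*); -gi when the stem ends in a vowel (*ezuta*, *ranifo*, *mu*, *lebotri*).
*gefzu* — final sound /u/ (a vowel) → -gi → *gefzugi*.
*okafner*: final sound = /r/, a non-sibilant consonant → -o → *okafnero*.
The final sound of *faz* is /z/, which is a sibilant, so the suffix is -ihi, giving *fazihi*.

gefzugi, okafnero, fazihi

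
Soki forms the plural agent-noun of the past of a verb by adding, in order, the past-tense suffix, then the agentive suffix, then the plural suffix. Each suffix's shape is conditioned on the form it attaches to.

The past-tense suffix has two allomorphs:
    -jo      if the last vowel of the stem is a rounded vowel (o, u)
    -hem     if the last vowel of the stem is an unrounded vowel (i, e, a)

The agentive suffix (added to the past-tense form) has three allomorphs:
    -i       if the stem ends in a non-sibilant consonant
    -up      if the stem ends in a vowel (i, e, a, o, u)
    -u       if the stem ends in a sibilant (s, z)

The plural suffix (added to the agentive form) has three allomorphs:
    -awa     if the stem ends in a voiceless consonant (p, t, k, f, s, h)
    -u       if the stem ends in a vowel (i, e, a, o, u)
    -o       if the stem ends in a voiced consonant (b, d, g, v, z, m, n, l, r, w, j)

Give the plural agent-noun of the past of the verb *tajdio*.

*tajdio* — last vowel /o/ (a rounded vowel) → -jo → *tajdiojo*.
The past-tense form *tajdiojo*: final sound = /o/, a vowel → -up → *tajdiojoup*.
The final sound of the agentive form *tajdiojoup* is /p/, which is a voiceless consonant, so the plural suffix is -awa, giving *tajdiojoupawa*.

tajdiojoupawa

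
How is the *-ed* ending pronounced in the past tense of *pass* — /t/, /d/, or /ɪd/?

/t/

The stem *pass* ends in a voiceless consonant other than /t/.
The -ed suffix is realized as /ɪd/ after /t, d/; as /t/ after other voiceless consonants; and as /d/ after other voiced sounds.
So -ed on *pass* is pronounced /t/.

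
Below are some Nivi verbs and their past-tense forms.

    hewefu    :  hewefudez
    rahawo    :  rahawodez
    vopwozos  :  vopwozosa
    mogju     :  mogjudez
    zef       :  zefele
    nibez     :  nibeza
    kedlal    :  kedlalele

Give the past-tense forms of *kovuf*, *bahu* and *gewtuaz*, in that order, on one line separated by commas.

kovufele, bahudez, gewtuaza

The alternation tracks the final sound of the stem — -a when the stem ends in a sibilant (*vopwozos*, *nibez*); -ele when the stem ends in a non-sibilant consonant (*zef*, *kedlal*); -dez when the stem ends in a vowel (*hewefu*, *rahawo*, *mogju*).
*kovuf* — final sound /f/ (a non-sibilant consonant) → -ele → *kovufele*.
*bahu* — final sound /u/ (a vowel) → -dez → *bahudez*.
*gewtuaz*: final sound = /z/, a sibilant → -a → *gewtuaza*.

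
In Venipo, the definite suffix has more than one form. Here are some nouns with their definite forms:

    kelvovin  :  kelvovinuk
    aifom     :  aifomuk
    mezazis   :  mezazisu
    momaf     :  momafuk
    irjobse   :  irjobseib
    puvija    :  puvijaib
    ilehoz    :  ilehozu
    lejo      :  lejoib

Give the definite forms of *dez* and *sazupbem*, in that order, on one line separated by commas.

The suffix is conditioned by the final sound: -u when the stem ends in a sibilant (*mezazis*, *ilehoz*); -uk when the stem ends in a non-sibilant consonant (*kelvovin*, *aifom*, *momaf*); -ib when the stem ends in a vowel (*irjobse*, *puvija*, *lejo*).
The final sound of *dez* is /z/, which is a sibilant, so the suffix is -u, giving *dezu*.
*sazupbem*: final sound = /m/, a non-sibilant consonant → -uk → *sazupbemuk*.

dezu, sazupbemuk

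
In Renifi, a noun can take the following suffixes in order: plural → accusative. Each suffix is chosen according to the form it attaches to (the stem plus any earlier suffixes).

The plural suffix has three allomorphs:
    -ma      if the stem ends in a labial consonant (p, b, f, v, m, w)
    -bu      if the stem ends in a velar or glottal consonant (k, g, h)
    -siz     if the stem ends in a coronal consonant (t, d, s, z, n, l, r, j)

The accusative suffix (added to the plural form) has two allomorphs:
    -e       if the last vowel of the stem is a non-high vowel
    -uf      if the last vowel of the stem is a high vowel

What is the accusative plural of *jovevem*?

*jovevem* — final consonant /m/ (labial) → -ma → *jovevemma*.
The last vowel of the plural form *jovevemma* is /a/, which is a non-high vowel, so the accusative suffix is -e, giving *jovevemmae*.

jovevemmae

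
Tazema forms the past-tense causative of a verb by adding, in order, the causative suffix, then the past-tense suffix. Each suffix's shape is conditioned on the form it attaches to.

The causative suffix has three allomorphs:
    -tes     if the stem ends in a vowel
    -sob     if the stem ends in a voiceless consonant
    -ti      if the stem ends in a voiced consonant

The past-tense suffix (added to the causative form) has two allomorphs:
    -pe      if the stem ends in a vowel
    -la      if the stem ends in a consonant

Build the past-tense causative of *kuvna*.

Since the final sound of *kuvna* is /a/ (a vowel), it takes -tes, giving *kuvnates*.
The final sound of the causative form *kuvnates* is /s/, which is a consonant, so the past-tense suffix is -la, giving *kuvnatesla*.

kuvnatesla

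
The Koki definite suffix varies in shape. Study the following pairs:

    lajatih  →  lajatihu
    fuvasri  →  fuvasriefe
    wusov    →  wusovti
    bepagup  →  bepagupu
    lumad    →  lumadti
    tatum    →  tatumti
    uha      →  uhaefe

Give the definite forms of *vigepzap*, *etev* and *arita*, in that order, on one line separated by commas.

vigepzapu, etevti, aritaefe

Looking at the final sound of each stem: -u when the stem ends in a voiceless consonant (*lajatih*, *bepagup*); -ti when the stem ends in a voiced consonant (*wusov*, *lumad*, *tatum*); -efe when the stem ends in a vowel (*fuvasri*, *uha*).
*vigepzap*: final sound = /p/, a voiceless consonant → -u → *vigepzapu*.
The final sound of *etev* is /v/, which is a voiced consonant, so the suffix is -ti, giving *etevti*.
*arita*: final sound = /a/, a vowel → -efe → *aritaefe*.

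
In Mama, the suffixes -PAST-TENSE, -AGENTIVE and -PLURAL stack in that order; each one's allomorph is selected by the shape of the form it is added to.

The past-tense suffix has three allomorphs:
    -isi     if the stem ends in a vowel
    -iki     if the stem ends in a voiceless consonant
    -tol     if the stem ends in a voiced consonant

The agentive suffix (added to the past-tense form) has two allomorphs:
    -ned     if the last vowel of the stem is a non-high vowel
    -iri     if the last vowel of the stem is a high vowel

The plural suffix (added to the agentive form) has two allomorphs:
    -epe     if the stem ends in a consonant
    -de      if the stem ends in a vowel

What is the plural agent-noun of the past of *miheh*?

mihehikiiride

*miheh* — final sound /h/ (a voiceless consonant) → -iki → *mihehiki*.
Since the last vowel of the past-tense form *mihehiki* is /i/ (a high vowel), it takes -iri, giving *mihehikiiri*.
Since the final sound of the agentive form *mihehikiiri* is /i/ (a vowel), it takes -de, giving *mihehikiiride*.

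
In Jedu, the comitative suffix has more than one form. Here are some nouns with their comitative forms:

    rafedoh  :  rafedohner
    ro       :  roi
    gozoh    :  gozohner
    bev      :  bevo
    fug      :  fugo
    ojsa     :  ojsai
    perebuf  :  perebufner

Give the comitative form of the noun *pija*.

pijai

The pattern is voicing of the final sound: -ner when the stem ends in a voiceless consonant (*rafedoh*, *gozoh*, *perebuf*); -o when the stem ends in a voiced consonant (*bev*, *fug*); -i when the stem ends in a vowel (*ro*, *ojsa*).
The final sound of *pija* is /a/, which is a vowel, so the suffix is -i, giving *pijai*.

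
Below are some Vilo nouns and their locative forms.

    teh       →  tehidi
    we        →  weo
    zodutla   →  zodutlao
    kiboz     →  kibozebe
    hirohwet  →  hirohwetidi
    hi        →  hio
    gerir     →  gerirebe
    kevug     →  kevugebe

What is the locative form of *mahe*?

maheo

The suffix is conditioned by the final sound: -idi when the stem ends in a voiceless consonant (*teh*, *hirohwet*); -ebe when the stem ends in a voiced consonant (*kiboz*, *gerir*, *kevug*); -o when the stem ends in a vowel (*we*, *zodutla*, *hi*).
*mahe* — final sound /e/ (a vowel) → -o → *maheo*.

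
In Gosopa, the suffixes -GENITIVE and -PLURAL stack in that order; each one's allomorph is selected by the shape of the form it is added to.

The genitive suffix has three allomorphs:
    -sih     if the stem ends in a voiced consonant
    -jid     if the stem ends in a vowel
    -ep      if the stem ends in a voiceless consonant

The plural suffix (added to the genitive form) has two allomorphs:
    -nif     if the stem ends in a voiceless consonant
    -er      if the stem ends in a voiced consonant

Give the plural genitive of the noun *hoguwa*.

*hoguwa* — final sound /a/ (a vowel) → -jid → *hoguwajid*.
The final consonant of the genitive form *hoguwajid* is /d/, which is voiced, so the plural suffix is -er, giving *hoguwajider*.

hoguwajider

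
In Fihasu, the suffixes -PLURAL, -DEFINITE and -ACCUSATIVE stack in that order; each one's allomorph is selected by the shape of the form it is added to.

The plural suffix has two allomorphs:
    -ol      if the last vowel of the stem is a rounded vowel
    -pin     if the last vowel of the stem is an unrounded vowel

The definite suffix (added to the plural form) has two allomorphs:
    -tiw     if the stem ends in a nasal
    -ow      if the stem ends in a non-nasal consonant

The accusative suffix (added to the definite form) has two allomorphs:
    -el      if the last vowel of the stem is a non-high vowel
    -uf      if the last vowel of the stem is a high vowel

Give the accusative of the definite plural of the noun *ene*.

*ene* — last vowel /e/ (an unrounded vowel) → -pin → *enepin*.
The plural form *enepin*: final consonant = /n/, a nasal → -tiw → *enepintiw*.
The last vowel of the definite form *enepintiw* is /i/, which is a high vowel, so the accusative suffix is -uf, giving *enepintiwuf*.

enepintiwuf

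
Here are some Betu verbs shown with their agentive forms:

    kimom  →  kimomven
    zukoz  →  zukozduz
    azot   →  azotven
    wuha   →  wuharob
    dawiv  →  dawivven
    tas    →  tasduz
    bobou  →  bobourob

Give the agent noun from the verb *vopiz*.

vopizduz

The suffix is conditioned by the final sound: -duz when the stem ends in a sibilant (*zukoz*, *tas*); -ven when the stem ends in a non-sibilant consonant (*kimom*, *azot*, *dawiv*); -rob when the stem ends in a vowel (*wuha*, *bobou*).
*vopiz*: final sound = /z/, a sibilant → -duz → *vopizduz*.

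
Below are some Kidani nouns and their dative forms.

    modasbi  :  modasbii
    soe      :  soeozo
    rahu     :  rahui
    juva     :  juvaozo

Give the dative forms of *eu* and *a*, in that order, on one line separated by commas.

eui, aozo

The suffix is conditioned by the last vowel: -i when the last vowel of the stem is a high vowel (*modasbi*, *rahu*); -ozo when the last vowel of the stem is a non-high vowel (*soe*, *juva*).
The last vowel of *eu* is /u/, which is a high vowel, so the suffix is -i, giving *eui*.
*a*: last vowel = /a/, a non-high vowel → -ozo → *aozo*.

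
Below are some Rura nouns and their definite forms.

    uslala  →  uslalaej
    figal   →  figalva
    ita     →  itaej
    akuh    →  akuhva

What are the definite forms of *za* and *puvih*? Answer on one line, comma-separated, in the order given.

zaej, puvihva

Looking at the final sound of each stem: -va when the stem ends in a consonant (*figal*, *akuh*); -ej when the stem ends in a vowel (*uslala*, *ita*).
*za* — final sound /a/ (a vowel) → -ej → *zaej*.
Since the final sound of *puvih* is /h/ (a consonant), it takes -va, giving *puvihva*.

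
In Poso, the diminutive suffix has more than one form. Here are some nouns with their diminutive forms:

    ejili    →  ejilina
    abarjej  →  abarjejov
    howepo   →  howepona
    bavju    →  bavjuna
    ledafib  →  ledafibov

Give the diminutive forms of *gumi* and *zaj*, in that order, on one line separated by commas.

The suffix is conditioned by the final sound: -ov when the stem ends in a consonant (*abarjej*, *ledafib*); -na when the stem ends in a vowel (*ejili*, *howepo*, *bavju*).
*gumi*: final sound = /i/, a vowel → -na → *gumina*.
*zaj*: final sound = /j/, a consonant → -ov → *zajov*.

gumina, zajov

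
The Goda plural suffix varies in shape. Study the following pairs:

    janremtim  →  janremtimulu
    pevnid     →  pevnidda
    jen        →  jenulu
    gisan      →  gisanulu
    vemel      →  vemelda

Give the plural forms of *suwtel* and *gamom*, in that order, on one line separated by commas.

suwtelda, gamomulu

The alternation tracks the final consonant of the stem — -ulu when the stem ends in a nasal (*janremtim*, *jen*, *gisan*); -da when the stem ends in a non-nasal consonant (*pevnid*, *vemel*).
Since the final consonant of *suwtel* is /l/ (non-nasal), it takes -da, giving *suwtelda*.
*gamom* — final consonant /m/ (a nasal) → -ulu → *gamomulu*.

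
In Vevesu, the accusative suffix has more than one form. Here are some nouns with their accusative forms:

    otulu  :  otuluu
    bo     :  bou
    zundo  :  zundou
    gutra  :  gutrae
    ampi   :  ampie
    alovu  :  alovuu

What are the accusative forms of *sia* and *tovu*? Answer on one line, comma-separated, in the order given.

The suffix is conditioned by the last vowel: -u when the last vowel of the stem is a rounded vowel (*otulu*, *bo*, *zundo*, *alovu*); -e when the last vowel of the stem is an unrounded vowel (*gutra*, *ampi*).
*sia*: last vowel = /a/, an unrounded vowel → -e → *siae*.
*tovu* — last vowel /u/ (a rounded vowel) → -u → *tovuu*.

siae, tovuu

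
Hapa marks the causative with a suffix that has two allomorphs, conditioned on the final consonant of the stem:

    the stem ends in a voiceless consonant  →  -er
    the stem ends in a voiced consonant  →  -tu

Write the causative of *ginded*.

Since the final consonant of *ginded* is /d/ (voiced), it takes -tu, giving *gindedtu*.

gindedtu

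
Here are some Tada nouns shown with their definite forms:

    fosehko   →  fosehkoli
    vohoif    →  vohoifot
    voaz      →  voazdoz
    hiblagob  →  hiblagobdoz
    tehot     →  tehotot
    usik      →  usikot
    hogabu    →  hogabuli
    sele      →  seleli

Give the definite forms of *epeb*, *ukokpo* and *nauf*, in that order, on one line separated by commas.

The alternation tracks the final sound of the stem — -ot when the stem ends in a voiceless consonant (*vohoif*, *tehot*, *usik*); -doz when the stem ends in a voiced consonant (*voaz*, *hiblagob*); -li when the stem ends in a vowel (*fosehko*, *hogabu*, *sele*).
The final sound of *epeb* is /b/, which is a voiced consonant, so the suffix is -doz, giving *epebdoz*.
*ukokpo*: final sound = /o/, a vowel → -li → *ukokpoli*.
*nauf* — final sound /f/ (a voiceless consonant) → -ot → *naufot*.

epebdoz, ukokpoli, naufot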